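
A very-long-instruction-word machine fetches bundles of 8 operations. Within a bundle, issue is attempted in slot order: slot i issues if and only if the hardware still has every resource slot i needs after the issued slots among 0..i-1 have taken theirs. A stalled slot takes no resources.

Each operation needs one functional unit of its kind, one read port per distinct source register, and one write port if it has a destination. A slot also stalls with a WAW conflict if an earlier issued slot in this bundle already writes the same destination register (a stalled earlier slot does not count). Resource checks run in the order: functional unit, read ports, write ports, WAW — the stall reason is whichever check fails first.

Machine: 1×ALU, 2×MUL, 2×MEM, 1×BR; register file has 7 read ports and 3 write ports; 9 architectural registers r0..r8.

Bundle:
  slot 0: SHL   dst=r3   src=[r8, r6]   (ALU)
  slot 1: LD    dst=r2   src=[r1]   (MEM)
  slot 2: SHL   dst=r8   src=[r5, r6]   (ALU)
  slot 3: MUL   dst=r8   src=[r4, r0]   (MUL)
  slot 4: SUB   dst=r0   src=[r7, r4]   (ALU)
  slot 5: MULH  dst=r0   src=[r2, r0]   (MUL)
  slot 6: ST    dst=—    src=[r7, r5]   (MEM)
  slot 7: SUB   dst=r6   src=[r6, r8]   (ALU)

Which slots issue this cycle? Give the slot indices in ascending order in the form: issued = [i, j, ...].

#0 ALU src=r8,r6 dispatched  <A:0 Mu:2 Ld:2 B:1 rd:5 wr:2>
#1 MEM src=r1 dispatched  <A:0 Mu:2 Ld:1 B:1 rd:4 wr:1>
#2 ALU src=r5,r6 held:FU  <A:0 Mu:2 Ld:1 B:1 rd:4 wr:1>
#3 MUL src=r4,r0 dispatched  <A:0 Mu:1 Ld:1 B:1 rd:2 wr:0>
#4 ALU src=r7,r4 held:FU  <A:0 Mu:1 Ld:1 B:1 rd:2 wr:0>
#5 MUL src=r2,r0 held:WR_PORT  <A:0 Mu:1 Ld:1 B:1 rd:2 wr:0>
#6 MEM src=r7,r5 dispatched  <A:0 Mu:1 Ld:0 B:1 rd:0 wr:0>
#7 ALU src=r6,r8 held:FU  <A:0 Mu:1 Ld:0 B:1 rd:0 wr:0>

issued = [0, 1, 3, 6]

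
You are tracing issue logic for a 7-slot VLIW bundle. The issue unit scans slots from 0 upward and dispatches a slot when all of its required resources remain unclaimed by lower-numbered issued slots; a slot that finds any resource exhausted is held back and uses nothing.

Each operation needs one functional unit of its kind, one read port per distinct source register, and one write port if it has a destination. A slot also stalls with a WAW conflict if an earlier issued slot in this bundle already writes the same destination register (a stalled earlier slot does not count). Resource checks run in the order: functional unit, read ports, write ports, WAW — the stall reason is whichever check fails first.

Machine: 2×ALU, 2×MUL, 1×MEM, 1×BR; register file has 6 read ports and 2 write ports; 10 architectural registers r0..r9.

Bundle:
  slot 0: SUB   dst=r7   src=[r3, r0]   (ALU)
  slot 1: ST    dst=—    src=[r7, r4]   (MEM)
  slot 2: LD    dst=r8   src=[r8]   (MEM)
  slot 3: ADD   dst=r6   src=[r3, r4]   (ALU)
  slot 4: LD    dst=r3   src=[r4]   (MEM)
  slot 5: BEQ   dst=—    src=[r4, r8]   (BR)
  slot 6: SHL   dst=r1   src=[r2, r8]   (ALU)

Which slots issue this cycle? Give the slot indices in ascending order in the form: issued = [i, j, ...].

  0. ALU→r7 ⇒ go  {1A/2Mu/1Ld/1B | 4r 1w}
  1. MEM ⇒ go  {1A/2Mu/0Ld/1B | 2r 1w}
  2. MEM→r8 ⇒ no(FU)  {1A/2Mu/0Ld/1B | 2r 1w}
  3. ALU→r6 ⇒ go  {0A/2Mu/0Ld/1B | 0r 0w}
  4. MEM→r3 ⇒ no(FU)  {0A/2Mu/0Ld/1B | 0r 0w}
  5. BR ⇒ no(RD_PORT)  {0A/2Mu/0Ld/1B | 0r 0w}
  6. ALU→r1 ⇒ no(FU)  {0A/2Mu/0Ld/1B | 0r 0w}

issued = [0, 1, 3]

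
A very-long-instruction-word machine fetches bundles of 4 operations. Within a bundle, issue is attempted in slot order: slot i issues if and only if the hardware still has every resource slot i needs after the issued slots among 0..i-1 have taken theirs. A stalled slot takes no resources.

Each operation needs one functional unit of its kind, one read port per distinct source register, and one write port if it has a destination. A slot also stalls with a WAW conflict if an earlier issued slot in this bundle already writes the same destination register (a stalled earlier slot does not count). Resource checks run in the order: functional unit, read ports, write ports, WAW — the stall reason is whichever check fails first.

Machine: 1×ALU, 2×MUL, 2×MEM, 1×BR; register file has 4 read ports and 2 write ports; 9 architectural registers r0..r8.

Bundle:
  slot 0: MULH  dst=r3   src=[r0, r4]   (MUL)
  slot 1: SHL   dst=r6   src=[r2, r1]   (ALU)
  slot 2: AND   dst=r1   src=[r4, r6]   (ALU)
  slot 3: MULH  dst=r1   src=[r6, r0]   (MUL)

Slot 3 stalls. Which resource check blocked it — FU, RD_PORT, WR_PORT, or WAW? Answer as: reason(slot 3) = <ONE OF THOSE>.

reason(slot 3) = RD_PORT

(0) want 1×MUL +2rd +1wr — yes → AL1|MU1|ME2|BR1|rd2|wr1
(1) want 1×ALU +2rd +1wr — yes → AL0|MU1|ME2|BR1|rd0|wr0
(2) want 1×ALU +2rd +1wr — FU → AL0|MU1|ME2|BR1|rd0|wr0
(3) want 1×MUL +2rd +1wr — RD_PORT → AL0|MU1|ME2|BR1|rd0|wr0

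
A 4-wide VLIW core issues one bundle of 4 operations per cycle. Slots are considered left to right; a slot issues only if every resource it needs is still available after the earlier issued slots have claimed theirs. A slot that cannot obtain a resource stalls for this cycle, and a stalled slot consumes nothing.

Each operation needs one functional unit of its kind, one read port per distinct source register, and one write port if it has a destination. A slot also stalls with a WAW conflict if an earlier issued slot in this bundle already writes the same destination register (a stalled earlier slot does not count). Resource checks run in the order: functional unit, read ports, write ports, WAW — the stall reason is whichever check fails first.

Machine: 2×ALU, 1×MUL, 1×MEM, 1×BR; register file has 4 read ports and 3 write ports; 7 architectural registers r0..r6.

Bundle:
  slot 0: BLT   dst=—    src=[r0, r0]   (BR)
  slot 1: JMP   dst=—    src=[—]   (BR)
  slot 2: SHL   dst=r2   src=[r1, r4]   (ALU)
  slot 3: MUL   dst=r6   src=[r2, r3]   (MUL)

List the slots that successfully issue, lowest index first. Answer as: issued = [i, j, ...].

issued = [0, 2]

(0) want 1×BR +1rd +0wr — yes → AL2|MU1|ME1|BR0|rd3|wr3
(1) want 1×BR +0rd +0wr — FU → AL2|MU1|ME1|BR0|rd3|wr3
(2) want 1×ALU +2rd +1wr — yes → AL1|MU1|ME1|BR0|rd1|wr2
(3) want 1×MUL +2rd +1wr — RD_PORT → AL1|MU1|ME1|BR0|rd1|wr2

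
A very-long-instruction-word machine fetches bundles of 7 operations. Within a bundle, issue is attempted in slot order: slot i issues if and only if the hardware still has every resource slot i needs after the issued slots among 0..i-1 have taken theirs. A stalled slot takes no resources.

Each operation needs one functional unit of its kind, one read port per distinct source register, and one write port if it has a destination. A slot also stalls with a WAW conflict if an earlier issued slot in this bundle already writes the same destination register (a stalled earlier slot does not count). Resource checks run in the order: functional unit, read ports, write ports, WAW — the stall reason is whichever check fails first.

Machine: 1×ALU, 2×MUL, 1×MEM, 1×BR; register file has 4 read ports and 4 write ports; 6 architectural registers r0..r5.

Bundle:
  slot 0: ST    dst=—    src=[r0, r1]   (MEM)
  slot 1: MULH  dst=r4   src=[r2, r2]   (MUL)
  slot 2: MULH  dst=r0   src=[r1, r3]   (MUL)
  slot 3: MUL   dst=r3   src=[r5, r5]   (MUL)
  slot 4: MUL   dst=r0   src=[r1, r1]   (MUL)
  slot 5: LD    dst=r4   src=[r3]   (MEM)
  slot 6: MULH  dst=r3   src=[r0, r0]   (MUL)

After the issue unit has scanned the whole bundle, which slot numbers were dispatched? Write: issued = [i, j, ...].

issued = [0, 1, 3]

  0. MEM ⇒ go  {1A/2Mu/0Ld/1B | 2r 4w}
  1. MUL→r4 ⇒ go  {1A/1Mu/0Ld/1B | 1r 3w}
  2. MUL→r0 ⇒ no(RD_PORT)  {1A/1Mu/0Ld/1B | 1r 3w}
  3. MUL→r3 ⇒ go  {1A/0Mu/0Ld/1B | 0r 2w}
  4. MUL→r0 ⇒ no(FU)  {1A/0Mu/0Ld/1B | 0r 2w}
  5. MEM→r4 ⇒ no(FU)  {1A/0Mu/0Ld/1B | 0r 2w}
  6. MUL→r3 ⇒ no(FU)  {1A/0Mu/0Ld/1B | 0r 2w}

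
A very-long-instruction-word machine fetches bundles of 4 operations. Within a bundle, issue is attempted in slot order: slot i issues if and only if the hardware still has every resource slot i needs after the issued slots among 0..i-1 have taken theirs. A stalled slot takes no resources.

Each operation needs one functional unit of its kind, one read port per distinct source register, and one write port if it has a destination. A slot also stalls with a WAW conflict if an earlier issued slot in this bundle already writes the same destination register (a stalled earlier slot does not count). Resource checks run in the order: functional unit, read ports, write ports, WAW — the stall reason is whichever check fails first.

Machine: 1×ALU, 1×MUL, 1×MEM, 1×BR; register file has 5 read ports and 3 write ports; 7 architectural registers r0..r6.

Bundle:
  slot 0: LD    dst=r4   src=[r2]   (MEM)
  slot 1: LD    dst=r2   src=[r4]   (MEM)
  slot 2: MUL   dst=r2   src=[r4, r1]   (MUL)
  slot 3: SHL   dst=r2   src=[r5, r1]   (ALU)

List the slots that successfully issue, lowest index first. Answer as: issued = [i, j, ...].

  0. MEM→r4 ⇒ go  {1A/1Mu/0Ld/1B | 4r 2w}
  1. MEM→r2 ⇒ no(FU)  {1A/1Mu/0Ld/1B | 4r 2w}
  2. MUL→r2 ⇒ go  {1A/0Mu/0Ld/1B | 2r 1w}
  3. ALU→r2 ⇒ no(WAW)  {1A/0Mu/0Ld/1B | 2r 1w}

issued = [0, 2]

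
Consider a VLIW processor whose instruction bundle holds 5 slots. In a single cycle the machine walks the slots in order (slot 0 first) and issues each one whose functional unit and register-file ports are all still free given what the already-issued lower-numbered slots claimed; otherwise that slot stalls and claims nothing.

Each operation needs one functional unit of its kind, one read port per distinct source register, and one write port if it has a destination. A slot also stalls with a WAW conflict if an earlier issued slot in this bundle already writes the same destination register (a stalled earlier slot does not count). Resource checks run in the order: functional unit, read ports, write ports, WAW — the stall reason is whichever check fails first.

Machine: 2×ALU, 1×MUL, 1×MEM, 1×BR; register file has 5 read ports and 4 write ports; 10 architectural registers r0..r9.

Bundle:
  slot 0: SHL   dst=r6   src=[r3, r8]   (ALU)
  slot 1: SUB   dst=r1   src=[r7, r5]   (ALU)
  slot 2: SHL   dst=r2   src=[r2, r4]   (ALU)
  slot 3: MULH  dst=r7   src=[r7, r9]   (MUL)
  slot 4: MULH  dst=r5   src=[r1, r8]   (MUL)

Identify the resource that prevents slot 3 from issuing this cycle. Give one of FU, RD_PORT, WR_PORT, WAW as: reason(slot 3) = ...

(0) want 1×ALU +2rd +1wr — yes → AL1|MU1|ME1|BR1|rd3|wr3
(1) want 1×ALU +2rd +1wr — yes → AL0|MU1|ME1|BR1|rd1|wr2
(2) want 1×ALU +2rd +1wr — FU → AL0|MU1|ME1|BR1|rd1|wr2
(3) want 1×MUL +2rd +1wr — RD_PORT → AL0|MU1|ME1|BR1|rd1|wr2
(4) want 1×MUL +2rd +1wr — RD_PORT → AL0|MU1|ME1|BR1|rd1|wr2

reason(slot 3) = RD_PORT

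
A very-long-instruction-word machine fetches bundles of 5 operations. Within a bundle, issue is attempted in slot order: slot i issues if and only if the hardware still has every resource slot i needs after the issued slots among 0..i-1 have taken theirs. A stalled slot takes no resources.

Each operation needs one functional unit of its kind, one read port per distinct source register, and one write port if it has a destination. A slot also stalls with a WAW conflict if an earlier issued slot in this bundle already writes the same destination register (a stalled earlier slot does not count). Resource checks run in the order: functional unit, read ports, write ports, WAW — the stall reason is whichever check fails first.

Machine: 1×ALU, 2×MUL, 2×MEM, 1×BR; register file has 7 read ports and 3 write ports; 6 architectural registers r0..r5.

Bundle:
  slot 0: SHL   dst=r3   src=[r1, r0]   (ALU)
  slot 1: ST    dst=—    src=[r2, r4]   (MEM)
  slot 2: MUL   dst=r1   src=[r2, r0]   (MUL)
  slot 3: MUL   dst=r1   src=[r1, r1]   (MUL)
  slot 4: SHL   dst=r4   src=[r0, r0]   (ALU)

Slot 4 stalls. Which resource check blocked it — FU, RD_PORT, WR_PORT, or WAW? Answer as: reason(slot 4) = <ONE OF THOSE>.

  0. ALU→r3 ⇒ go  {0A/2Mu/2Ld/1B | 5r 2w}
  1. MEM ⇒ go  {0A/2Mu/1Ld/1B | 3r 2w}
  2. MUL→r1 ⇒ go  {0A/1Mu/1Ld/1B | 1r 1w}
  3. MUL→r1 ⇒ no(WAW)  {0A/1Mu/1Ld/1B | 1r 1w}
  4. ALU→r4 ⇒ no(FU)  {0A/1Mu/1Ld/1B | 1r 1w}

reason(slot 4) = FU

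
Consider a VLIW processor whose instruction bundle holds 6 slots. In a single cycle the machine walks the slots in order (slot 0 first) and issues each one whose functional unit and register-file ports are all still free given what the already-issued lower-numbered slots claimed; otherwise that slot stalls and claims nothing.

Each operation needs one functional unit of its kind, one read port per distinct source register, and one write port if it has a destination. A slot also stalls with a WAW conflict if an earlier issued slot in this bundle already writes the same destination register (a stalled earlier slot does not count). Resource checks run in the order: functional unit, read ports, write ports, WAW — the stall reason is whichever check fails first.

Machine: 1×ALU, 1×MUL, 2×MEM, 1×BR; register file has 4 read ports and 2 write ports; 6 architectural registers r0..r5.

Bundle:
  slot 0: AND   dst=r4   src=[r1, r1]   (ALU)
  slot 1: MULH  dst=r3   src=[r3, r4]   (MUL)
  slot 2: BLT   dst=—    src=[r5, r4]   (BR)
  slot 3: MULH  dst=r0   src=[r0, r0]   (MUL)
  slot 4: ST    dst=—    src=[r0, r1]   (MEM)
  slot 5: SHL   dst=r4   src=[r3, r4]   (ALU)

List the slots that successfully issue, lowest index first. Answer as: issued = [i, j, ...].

[0] ALU needs rd=1 wr=1: ok; after: ALU=0 MUL=1 MEM=2 BR=1, R=3, W=1
[1] MUL needs rd=2 wr=1: ok; after: ALU=0 MUL=0 MEM=2 BR=1, R=1, W=0
[2] BR needs rd=2 wr=0: RD_PORT; after: ALU=0 MUL=0 MEM=2 BR=1, R=1, W=0
[3] MUL needs rd=1 wr=1: FU; after: ALU=0 MUL=0 MEM=2 BR=1, R=1, W=0
[4] MEM needs rd=2 wr=0: RD_PORT; after: ALU=0 MUL=0 MEM=2 BR=1, R=1, W=0
[5] ALU needs rd=2 wr=1: FU; after: ALU=0 MUL=0 MEM=2 BR=1, R=1, W=0

issued = [0, 1]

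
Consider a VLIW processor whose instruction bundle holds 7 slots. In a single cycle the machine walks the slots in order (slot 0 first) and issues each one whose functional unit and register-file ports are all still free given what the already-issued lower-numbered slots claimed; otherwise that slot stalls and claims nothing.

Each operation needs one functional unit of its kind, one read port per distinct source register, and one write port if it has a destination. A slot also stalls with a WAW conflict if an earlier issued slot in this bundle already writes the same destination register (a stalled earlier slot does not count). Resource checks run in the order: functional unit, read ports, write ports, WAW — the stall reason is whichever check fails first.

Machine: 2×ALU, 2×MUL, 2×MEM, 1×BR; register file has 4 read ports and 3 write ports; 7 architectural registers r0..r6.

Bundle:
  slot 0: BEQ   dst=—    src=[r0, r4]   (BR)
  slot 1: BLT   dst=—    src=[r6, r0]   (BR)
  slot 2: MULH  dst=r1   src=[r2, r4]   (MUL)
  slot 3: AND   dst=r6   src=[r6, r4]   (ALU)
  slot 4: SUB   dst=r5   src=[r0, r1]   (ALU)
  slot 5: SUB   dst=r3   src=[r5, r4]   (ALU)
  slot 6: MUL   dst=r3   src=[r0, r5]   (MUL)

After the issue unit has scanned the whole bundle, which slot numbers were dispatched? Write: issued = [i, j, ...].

issued = [0, 2]

slot 0 (BR): ISSUE — free A2,Mu2,Ld2,B0 rp2 wp3
slot 1 (BR): stall FU — free A2,Mu2,Ld2,B0 rp2 wp3
slot 2 (MUL): ISSUE — free A2,Mu1,Ld2,B0 rp0 wp2
slot 3 (ALU): stall RD_PORT — free A2,Mu1,Ld2,B0 rp0 wp2
slot 4 (ALU): stall RD_PORT — free A2,Mu1,Ld2,B0 rp0 wp2
slot 5 (ALU): stall RD_PORT — free A2,Mu1,Ld2,B0 rp0 wp2
slot 6 (MUL): stall RD_PORT — free A2,Mu1,Ld2,B0 rp0 wp2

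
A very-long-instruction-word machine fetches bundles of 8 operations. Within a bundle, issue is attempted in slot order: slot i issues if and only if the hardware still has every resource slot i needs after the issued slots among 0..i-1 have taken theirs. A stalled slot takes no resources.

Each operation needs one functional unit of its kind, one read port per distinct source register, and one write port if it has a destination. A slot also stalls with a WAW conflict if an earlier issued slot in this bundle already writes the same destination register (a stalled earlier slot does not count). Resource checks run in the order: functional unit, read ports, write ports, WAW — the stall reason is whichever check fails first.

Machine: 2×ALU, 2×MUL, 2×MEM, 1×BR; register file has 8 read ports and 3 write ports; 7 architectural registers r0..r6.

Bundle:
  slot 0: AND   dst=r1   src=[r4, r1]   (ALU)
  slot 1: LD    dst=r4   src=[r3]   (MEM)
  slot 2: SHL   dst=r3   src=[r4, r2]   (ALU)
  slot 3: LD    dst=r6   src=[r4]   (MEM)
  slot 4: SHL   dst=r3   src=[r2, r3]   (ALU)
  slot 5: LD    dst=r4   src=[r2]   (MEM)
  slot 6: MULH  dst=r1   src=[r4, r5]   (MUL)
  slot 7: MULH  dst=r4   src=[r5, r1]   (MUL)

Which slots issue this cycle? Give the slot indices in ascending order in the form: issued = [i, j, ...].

(0) want 1×ALU +2rd +1wr — yes → AL1|MU2|ME2|BR1|rd6|wr2
(1) want 1×MEM +1rd +1wr — yes → AL1|MU2|ME1|BR1|rd5|wr1
(2) want 1×ALU +2rd +1wr — yes → AL0|MU2|ME1|BR1|rd3|wr0
(3) want 1×MEM +1rd +1wr — WR_PORT → AL0|MU2|ME1|BR1|rd3|wr0
(4) want 1×ALU +2rd +1wr — FU → AL0|MU2|ME1|BR1|rd3|wr0
(5) want 1×MEM +1rd +1wr — WR_PORT → AL0|MU2|ME1|BR1|rd3|wr0
(6) want 1×MUL +2rd +1wr — WR_PORT → AL0|MU2|ME1|BR1|rd3|wr0
(7) want 1×MUL +2rd +1wr — WR_PORT → AL0|MU2|ME1|BR1|rd3|wr0

issued = [0, 1, 2]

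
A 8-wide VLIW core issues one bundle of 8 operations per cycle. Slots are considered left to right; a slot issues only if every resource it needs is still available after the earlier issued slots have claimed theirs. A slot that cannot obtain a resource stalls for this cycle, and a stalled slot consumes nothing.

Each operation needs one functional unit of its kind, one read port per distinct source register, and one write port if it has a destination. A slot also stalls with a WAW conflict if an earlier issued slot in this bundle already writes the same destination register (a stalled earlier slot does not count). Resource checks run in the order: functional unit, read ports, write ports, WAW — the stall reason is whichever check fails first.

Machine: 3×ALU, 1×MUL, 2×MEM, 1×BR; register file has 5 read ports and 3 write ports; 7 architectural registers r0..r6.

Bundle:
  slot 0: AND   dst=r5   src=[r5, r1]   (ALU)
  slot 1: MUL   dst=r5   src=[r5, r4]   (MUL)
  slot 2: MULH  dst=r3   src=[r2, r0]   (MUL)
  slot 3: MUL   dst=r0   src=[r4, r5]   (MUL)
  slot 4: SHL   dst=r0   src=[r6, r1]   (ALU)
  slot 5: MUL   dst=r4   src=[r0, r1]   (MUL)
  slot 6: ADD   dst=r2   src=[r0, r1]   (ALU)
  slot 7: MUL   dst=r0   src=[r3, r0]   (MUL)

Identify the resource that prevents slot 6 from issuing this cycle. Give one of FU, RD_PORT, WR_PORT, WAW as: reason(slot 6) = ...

(0) want 1×ALU +2rd +1wr — yes → AL2|MU1|ME2|BR1|rd3|wr2
(1) want 1×MUL +2rd +1wr — WAW → AL2|MU1|ME2|BR1|rd3|wr2
(2) want 1×MUL +2rd +1wr — yes → AL2|MU0|ME2|BR1|rd1|wr1
(3) want 1×MUL +2rd +1wr — FU → AL2|MU0|ME2|BR1|rd1|wr1
(4) want 1×ALU +2rd +1wr — RD_PORT → AL2|MU0|ME2|BR1|rd1|wr1
(5) want 1×MUL +2rd +1wr — FU → AL2|MU0|ME2|BR1|rd1|wr1
(6) want 1×ALU +2rd +1wr — RD_PORT → AL2|MU0|ME2|BR1|rd1|wr1
(7) want 1×MUL +2rd +1wr — FU → AL2|MU0|ME2|BR1|rd1|wr1

reason(slot 6) = RD_PORT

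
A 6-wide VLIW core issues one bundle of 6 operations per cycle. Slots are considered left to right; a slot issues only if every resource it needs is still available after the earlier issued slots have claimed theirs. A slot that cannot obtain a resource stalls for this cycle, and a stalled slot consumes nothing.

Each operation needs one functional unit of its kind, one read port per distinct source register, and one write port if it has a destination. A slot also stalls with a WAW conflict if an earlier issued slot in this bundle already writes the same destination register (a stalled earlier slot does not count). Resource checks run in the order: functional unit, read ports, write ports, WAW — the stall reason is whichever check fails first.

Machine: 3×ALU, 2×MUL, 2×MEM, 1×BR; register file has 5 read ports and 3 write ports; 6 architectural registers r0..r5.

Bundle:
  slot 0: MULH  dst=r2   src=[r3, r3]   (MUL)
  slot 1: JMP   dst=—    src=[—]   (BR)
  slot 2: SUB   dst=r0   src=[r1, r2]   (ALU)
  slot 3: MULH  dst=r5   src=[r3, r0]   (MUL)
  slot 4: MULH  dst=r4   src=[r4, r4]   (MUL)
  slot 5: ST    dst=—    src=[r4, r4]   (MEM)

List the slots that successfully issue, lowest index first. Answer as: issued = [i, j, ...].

[0] MUL needs rd=1 wr=1: ok; after: ALU=3 MUL=1 MEM=2 BR=1, R=4, W=2
[1] BR needs rd=0 wr=0: ok; after: ALU=3 MUL=1 MEM=2 BR=0, R=4, W=2
[2] ALU needs rd=2 wr=1: ok; after: ALU=2 MUL=1 MEM=2 BR=0, R=2, W=1
[3] MUL needs rd=2 wr=1: ok; after: ALU=2 MUL=0 MEM=2 BR=0, R=0, W=0
[4] MUL needs rd=1 wr=1: FU; after: ALU=2 MUL=0 MEM=2 BR=0, R=0, W=0
[5] MEM needs rd=1 wr=0: RD_PORT; after: ALU=2 MUL=0 MEM=2 BR=0, R=0, W=0

issued = [0, 1, 2, 3]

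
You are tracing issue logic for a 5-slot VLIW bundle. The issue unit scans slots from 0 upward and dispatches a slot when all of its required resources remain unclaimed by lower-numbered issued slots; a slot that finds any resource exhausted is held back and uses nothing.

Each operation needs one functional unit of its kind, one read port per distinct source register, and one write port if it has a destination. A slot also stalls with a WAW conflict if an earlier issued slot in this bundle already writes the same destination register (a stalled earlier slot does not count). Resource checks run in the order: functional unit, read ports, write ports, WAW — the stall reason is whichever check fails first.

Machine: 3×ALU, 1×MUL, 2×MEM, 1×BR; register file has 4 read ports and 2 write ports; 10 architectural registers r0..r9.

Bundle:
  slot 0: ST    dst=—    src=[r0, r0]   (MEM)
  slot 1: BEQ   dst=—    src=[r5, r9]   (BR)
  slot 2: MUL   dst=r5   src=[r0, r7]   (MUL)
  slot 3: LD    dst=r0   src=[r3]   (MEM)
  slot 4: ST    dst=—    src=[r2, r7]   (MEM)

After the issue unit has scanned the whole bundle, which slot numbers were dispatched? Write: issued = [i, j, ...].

issued = [0, 1, 3]

(0) want 1×MEM +1rd +0wr — yes → AL3|MU1|ME1|BR1|rd3|wr2
(1) want 1×BR +2rd +0wr — yes → AL3|MU1|ME1|BR0|rd1|wr2
(2) want 1×MUL +2rd +1wr — RD_PORT → AL3|MU1|ME1|BR0|rd1|wr2
(3) want 1×MEM +1rd +1wr — yes → AL3|MU1|ME0|BR0|rd0|wr1
(4) want 1×MEM +2rd +0wr — FU → AL3|MU1|ME0|BR0|rd0|wr1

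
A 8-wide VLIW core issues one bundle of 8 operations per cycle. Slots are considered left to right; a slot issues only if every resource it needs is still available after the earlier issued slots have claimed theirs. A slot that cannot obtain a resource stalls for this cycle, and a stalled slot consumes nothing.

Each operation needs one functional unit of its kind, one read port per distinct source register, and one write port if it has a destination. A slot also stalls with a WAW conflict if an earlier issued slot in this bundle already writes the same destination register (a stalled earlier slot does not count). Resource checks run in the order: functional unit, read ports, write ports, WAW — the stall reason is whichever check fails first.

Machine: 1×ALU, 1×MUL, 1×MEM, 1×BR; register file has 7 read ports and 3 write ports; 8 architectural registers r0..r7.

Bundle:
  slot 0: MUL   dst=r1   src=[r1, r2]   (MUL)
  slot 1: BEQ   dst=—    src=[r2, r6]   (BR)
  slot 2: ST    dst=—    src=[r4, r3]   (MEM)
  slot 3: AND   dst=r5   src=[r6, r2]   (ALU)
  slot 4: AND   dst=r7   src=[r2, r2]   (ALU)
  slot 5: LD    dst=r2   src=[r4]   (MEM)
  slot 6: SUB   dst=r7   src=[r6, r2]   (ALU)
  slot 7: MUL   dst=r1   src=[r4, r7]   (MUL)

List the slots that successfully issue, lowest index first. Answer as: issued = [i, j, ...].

  0. MUL→r1 ⇒ go  {1A/0Mu/1Ld/1B | 5r 2w}
  1. BR ⇒ go  {1A/0Mu/1Ld/0B | 3r 2w}
  2. MEM ⇒ go  {1A/0Mu/0Ld/0B | 1r 2w}
  3. ALU→r5 ⇒ no(RD_PORT)  {1A/0Mu/0Ld/0B | 1r 2w}
  4. ALU→r7 ⇒ go  {0A/0Mu/0Ld/0B | 0r 1w}
  5. MEM→r2 ⇒ no(FU)  {0A/0Mu/0Ld/0B | 0r 1w}
  6. ALU→r7 ⇒ no(FU)  {0A/0Mu/0Ld/0B | 0r 1w}
  7. MUL→r1 ⇒ no(FU)  {0A/0Mu/0Ld/0B | 0r 1w}

issued = [0, 1, 2, 4]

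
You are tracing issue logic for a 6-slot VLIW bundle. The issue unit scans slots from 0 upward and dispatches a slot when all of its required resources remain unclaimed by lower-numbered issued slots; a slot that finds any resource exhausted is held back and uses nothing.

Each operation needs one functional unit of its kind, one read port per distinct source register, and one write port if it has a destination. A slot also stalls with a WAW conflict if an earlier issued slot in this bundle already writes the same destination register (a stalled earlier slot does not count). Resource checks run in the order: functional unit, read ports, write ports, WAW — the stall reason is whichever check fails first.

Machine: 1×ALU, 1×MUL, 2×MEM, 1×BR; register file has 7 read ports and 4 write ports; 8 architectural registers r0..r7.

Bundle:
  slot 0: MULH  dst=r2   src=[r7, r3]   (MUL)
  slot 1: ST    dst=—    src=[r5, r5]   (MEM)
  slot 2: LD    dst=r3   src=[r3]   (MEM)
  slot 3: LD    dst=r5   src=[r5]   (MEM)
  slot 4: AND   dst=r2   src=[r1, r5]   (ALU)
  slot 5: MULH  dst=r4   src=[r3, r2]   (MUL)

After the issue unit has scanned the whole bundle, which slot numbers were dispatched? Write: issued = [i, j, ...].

(0) want 1×MUL +2rd +1wr — yes → AL1|MU0|ME2|BR1|rd5|wr3
(1) want 1×MEM +1rd +0wr — yes → AL1|MU0|ME1|BR1|rd4|wr3
(2) want 1×MEM +1rd +1wr — yes → AL1|MU0|ME0|BR1|rd3|wr2
(3) want 1×MEM +1rd +1wr — FU → AL1|MU0|ME0|BR1|rd3|wr2
(4) want 1×ALU +2rd +1wr — WAW → AL1|MU0|ME0|BR1|rd3|wr2
(5) want 1×MUL +2rd +1wr — FU → AL1|MU0|ME0|BR1|rd3|wr2

issued = [0, 1, 2]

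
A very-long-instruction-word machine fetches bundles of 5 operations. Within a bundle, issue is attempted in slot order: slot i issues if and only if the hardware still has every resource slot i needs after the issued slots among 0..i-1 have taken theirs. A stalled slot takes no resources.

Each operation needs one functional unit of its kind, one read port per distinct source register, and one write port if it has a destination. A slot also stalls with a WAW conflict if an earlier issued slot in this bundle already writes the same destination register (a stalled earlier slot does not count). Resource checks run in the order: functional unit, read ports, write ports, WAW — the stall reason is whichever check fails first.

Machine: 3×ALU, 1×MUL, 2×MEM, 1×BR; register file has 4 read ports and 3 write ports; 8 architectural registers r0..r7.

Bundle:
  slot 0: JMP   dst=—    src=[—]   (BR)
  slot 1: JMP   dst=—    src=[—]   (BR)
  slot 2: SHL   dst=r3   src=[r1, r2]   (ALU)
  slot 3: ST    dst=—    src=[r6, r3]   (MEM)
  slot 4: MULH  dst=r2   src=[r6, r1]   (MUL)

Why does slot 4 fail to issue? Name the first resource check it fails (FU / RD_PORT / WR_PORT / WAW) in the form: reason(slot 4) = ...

#0 BR src=- dispatched  <A:3 Mu:1 Ld:2 B:0 rd:4 wr:3>
#1 BR src=- held:FU  <A:3 Mu:1 Ld:2 B:0 rd:4 wr:3>
#2 ALU src=r1,r2 dispatched  <A:2 Mu:1 Ld:2 B:0 rd:2 wr:2>
#3 MEM src=r6,r3 dispatched  <A:2 Mu:1 Ld:1 B:0 rd:0 wr:2>
#4 MUL src=r6,r1 held:RD_PORT  <A:2 Mu:1 Ld:1 B:0 rd:0 wr:2>

reason(slot 4) = RD_PORT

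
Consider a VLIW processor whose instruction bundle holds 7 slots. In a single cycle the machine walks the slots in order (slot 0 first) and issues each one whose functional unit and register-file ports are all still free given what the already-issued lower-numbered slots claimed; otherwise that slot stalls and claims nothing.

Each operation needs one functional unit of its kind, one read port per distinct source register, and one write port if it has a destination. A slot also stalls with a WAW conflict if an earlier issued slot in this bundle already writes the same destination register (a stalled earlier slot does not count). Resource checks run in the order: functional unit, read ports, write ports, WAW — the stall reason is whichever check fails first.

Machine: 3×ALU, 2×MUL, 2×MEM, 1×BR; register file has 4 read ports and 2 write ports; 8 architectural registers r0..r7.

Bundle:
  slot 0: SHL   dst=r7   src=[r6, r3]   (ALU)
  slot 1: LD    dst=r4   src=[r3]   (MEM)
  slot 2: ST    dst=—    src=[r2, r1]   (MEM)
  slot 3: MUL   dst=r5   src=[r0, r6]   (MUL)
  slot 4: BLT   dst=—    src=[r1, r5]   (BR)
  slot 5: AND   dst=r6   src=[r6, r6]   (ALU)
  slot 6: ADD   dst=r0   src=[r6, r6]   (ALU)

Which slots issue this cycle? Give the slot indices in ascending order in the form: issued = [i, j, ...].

[0] ALU needs rd=2 wr=1: ok; after: ALU=2 MUL=2 MEM=2 BR=1, R=2, W=1
[1] MEM needs rd=1 wr=1: ok; after: ALU=2 MUL=2 MEM=1 BR=1, R=1, W=0
[2] MEM needs rd=2 wr=0: RD_PORT; after: ALU=2 MUL=2 MEM=1 BR=1, R=1, W=0
[3] MUL needs rd=2 wr=1: RD_PORT; after: ALU=2 MUL=2 MEM=1 BR=1, R=1, W=0
[4] BR needs rd=2 wr=0: RD_PORT; after: ALU=2 MUL=2 MEM=1 BR=1, R=1, W=0
[5] ALU needs rd=1 wr=1: WR_PORT; after: ALU=2 MUL=2 MEM=1 BR=1, R=1, W=0
[6] ALU needs rd=1 wr=1: WR_PORT; after: ALU=2 MUL=2 MEM=1 BR=1, R=1, W=0

issued = [0, 1]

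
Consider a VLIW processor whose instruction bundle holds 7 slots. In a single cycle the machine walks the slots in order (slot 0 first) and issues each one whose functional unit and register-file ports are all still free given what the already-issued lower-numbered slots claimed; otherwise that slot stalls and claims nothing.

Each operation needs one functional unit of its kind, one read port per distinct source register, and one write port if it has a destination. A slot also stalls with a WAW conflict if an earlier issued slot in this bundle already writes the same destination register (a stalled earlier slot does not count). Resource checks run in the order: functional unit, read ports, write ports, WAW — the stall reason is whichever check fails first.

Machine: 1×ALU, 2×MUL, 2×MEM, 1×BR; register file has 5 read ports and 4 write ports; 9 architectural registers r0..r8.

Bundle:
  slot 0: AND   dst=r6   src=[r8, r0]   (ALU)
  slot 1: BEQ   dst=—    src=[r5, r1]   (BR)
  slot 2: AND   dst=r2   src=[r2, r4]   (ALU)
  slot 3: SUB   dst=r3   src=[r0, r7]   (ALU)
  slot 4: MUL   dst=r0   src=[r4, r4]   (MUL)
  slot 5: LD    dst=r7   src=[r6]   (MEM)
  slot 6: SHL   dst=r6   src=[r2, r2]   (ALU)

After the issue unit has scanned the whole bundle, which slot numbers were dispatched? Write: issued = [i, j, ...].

issued = [0, 1, 4]

slot 0 (ALU): ISSUE — free A0,Mu2,Ld2,B1 rp3 wp3
slot 1 (BR): ISSUE — free A0,Mu2,Ld2,B0 rp1 wp3
slot 2 (ALU): stall FU — free A0,Mu2,Ld2,B0 rp1 wp3
slot 3 (ALU): stall FU — free A0,Mu2,Ld2,B0 rp1 wp3
slot 4 (MUL): ISSUE — free A0,Mu1,Ld2,B0 rp0 wp2
slot 5 (MEM): stall RD_PORT — free A0,Mu1,Ld2,B0 rp0 wp2
slot 6 (ALU): stall FU — free A0,Mu1,Ld2,B0 rp0 wp2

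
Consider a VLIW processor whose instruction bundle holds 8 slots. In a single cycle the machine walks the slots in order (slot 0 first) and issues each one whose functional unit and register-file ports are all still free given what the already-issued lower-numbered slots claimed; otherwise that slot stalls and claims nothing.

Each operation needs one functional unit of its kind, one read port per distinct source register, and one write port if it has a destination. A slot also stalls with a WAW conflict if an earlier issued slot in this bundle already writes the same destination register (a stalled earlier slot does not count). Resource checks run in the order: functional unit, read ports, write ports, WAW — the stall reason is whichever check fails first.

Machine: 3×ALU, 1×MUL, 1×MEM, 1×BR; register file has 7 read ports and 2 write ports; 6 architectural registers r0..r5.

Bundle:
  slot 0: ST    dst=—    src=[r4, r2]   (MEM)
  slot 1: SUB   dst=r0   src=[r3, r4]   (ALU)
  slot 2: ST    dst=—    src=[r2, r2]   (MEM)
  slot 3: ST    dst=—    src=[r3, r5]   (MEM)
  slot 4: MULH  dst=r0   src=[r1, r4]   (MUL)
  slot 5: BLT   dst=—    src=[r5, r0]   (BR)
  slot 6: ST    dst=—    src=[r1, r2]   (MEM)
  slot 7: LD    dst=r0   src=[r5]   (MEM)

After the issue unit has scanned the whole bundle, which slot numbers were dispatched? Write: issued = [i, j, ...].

(0) want 1×MEM +2rd +0wr — yes → AL3|MU1|ME0|BR1|rd5|wr2
(1) want 1×ALU +2rd +1wr — yes → AL2|MU1|ME0|BR1|rd3|wr1
(2) want 1×MEM +1rd +0wr — FU → AL2|MU1|ME0|BR1|rd3|wr1
(3) want 1×MEM +2rd +0wr — FU → AL2|MU1|ME0|BR1|rd3|wr1
(4) want 1×MUL +2rd +1wr — WAW → AL2|MU1|ME0|BR1|rd3|wr1
(5) want 1×BR +2rd +0wr — yes → AL2|MU1|ME0|BR0|rd1|wr1
(6) want 1×MEM +2rd +0wr — FU → AL2|MU1|ME0|BR0|rd1|wr1
(7) want 1×MEM +1rd +1wr — FU → AL2|MU1|ME0|BR0|rd1|wr1

issued = [0, 1, 5]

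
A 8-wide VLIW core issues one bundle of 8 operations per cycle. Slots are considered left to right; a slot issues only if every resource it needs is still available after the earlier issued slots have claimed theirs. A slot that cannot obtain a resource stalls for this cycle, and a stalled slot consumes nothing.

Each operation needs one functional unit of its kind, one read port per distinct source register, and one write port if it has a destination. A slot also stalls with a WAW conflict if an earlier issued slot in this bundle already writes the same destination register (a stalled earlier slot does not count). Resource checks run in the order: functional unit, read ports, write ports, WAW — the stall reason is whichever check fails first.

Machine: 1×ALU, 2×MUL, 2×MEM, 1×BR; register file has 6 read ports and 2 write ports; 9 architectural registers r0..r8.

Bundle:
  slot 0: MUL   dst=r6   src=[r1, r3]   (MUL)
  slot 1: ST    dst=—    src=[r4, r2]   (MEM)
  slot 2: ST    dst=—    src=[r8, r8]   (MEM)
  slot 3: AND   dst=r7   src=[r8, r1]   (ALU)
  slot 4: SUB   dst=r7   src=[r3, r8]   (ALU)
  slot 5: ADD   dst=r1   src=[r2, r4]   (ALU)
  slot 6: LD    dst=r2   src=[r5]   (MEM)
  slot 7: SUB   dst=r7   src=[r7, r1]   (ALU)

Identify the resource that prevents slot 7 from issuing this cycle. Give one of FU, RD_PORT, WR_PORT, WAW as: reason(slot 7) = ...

reason(slot 7) = RD_PORT

#0 MUL src=r1,r3 dispatched  <A:1 Mu:1 Ld:2 B:1 rd:4 wr:1>
#1 MEM src=r4,r2 dispatched  <A:1 Mu:1 Ld:1 B:1 rd:2 wr:1>
#2 MEM src=r8,r8 dispatched  <A:1 Mu:1 Ld:0 B:1 rd:1 wr:1>
#3 ALU src=r8,r1 held:RD_PORT  <A:1 Mu:1 Ld:0 B:1 rd:1 wr:1>
#4 ALU src=r3,r8 held:RD_PORT  <A:1 Mu:1 Ld:0 B:1 rd:1 wr:1>
#5 ALU src=r2,r4 held:RD_PORT  <A:1 Mu:1 Ld:0 B:1 rd:1 wr:1>
#6 MEM src=r5 held:FU  <A:1 Mu:1 Ld:0 B:1 rd:1 wr:1>
#7 ALU src=r7,r1 held:RD_PORT  <A:1 Mu:1 Ld:0 B:1 rd:1 wr:1>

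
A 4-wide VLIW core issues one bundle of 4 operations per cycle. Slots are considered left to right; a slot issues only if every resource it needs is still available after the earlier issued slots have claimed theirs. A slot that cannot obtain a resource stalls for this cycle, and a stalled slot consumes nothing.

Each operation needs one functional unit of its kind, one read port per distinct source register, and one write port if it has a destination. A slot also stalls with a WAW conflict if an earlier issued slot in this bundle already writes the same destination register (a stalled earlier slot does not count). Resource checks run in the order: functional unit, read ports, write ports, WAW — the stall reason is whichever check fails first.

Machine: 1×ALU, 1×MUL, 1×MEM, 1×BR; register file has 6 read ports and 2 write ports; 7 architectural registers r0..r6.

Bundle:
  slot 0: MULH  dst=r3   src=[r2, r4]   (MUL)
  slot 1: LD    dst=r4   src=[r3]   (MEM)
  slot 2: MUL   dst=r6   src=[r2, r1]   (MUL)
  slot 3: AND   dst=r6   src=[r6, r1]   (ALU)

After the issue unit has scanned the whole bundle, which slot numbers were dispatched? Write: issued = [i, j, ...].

issued = [0, 1]

#0 MUL src=r2,r4 dispatched  <A:1 Mu:0 Ld:1 B:1 rd:4 wr:1>
#1 MEM src=r3 dispatched  <A:1 Mu:0 Ld:0 B:1 rd:3 wr:0>
#2 MUL src=r2,r1 held:FU  <A:1 Mu:0 Ld:0 B:1 rd:3 wr:0>
#3 ALU src=r6,r1 held:WR_PORT  <A:1 Mu:0 Ld:0 B:1 rd:3 wr:0>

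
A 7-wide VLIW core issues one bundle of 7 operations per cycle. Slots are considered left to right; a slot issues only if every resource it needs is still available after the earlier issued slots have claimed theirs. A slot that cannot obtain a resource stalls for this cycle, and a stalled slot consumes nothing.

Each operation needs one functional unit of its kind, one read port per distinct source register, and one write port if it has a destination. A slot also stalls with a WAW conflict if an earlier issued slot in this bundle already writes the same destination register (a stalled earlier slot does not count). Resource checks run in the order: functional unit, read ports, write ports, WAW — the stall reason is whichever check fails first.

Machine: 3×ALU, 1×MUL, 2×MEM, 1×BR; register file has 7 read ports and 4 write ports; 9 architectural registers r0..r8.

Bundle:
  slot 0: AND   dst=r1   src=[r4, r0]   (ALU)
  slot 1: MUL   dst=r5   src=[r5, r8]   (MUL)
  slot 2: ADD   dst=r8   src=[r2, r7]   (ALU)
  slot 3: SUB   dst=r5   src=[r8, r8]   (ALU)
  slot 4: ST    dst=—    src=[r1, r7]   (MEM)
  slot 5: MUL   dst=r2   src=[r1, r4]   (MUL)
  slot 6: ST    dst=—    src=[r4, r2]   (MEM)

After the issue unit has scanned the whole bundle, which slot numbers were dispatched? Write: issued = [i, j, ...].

issued = [0, 1, 2]

slot 0 (ALU): ISSUE — free A2,Mu1,Ld2,B1 rp5 wp3
slot 1 (MUL): ISSUE — free A2,Mu0,Ld2,B1 rp3 wp2
slot 2 (ALU): ISSUE — free A1,Mu0,Ld2,B1 rp1 wp1
slot 3 (ALU): stall WAW — free A1,Mu0,Ld2,B1 rp1 wp1
slot 4 (MEM): stall RD_PORT — free A1,Mu0,Ld2,B1 rp1 wp1
slot 5 (MUL): stall FU — free A1,Mu0,Ld2,B1 rp1 wp1
slot 6 (MEM): stall RD_PORT — free A1,Mu0,Ld2,B1 rp1 wp1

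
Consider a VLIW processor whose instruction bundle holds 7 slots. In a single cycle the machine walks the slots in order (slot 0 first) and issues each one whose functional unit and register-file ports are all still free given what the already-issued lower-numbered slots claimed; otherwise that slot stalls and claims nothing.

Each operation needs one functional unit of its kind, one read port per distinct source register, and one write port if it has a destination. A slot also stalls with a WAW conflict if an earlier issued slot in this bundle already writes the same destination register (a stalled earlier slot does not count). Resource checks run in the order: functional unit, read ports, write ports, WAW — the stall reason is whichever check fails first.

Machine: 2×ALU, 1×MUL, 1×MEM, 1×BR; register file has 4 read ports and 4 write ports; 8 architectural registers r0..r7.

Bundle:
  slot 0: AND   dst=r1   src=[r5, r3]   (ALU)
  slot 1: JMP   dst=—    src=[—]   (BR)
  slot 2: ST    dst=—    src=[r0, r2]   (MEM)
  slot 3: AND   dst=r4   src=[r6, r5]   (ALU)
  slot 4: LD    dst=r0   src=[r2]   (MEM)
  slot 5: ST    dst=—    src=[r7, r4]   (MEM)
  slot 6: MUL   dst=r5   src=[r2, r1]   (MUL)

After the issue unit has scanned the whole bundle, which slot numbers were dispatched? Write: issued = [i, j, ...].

(0) want 1×ALU +2rd +1wr — yes → AL1|MU1|ME1|BR1|rd2|wr3
(1) want 1×BR +0rd +0wr — yes → AL1|MU1|ME1|BR0|rd2|wr3
(2) want 1×MEM +2rd +0wr — yes → AL1|MU1|ME0|BR0|rd0|wr3
(3) want 1×ALU +2rd +1wr — RD_PORT → AL1|MU1|ME0|BR0|rd0|wr3
(4) want 1×MEM +1rd +1wr — FU → AL1|MU1|ME0|BR0|rd0|wr3
(5) want 1×MEM +2rd +0wr — FU → AL1|MU1|ME0|BR0|rd0|wr3
(6) want 1×MUL +2rd +1wr — RD_PORT → AL1|MU1|ME0|BR0|rd0|wr3

issued = [0, 1, 2]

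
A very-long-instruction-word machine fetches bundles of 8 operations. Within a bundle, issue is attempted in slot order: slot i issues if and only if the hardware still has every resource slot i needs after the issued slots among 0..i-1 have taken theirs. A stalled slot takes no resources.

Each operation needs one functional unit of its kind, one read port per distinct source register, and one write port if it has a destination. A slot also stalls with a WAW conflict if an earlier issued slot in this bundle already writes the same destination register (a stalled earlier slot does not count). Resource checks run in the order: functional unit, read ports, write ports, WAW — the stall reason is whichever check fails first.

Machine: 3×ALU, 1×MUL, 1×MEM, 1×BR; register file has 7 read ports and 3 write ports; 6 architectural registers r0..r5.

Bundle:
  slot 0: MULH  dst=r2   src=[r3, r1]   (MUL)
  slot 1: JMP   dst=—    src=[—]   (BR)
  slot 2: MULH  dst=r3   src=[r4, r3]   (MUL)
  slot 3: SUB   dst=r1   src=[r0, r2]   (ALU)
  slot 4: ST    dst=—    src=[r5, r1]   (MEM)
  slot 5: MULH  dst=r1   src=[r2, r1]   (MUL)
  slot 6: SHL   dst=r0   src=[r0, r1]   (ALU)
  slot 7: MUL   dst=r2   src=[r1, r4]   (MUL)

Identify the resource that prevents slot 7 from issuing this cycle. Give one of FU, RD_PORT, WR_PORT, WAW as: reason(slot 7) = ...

  0. MUL→r2 ⇒ go  {3A/0Mu/1Ld/1B | 5r 2w}
  1. BR ⇒ go  {3A/0Mu/1Ld/0B | 5r 2w}
  2. MUL→r3 ⇒ no(FU)  {3A/0Mu/1Ld/0B | 5r 2w}
  3. ALU→r1 ⇒ go  {2A/0Mu/1Ld/0B | 3r 1w}
  4. MEM ⇒ go  {2A/0Mu/0Ld/0B | 1r 1w}
  5. MUL→r1 ⇒ no(FU)  {2A/0Mu/0Ld/0B | 1r 1w}
  6. ALU→r0 ⇒ no(RD_PORT)  {2A/0Mu/0Ld/0B | 1r 1w}
  7. MUL→r2 ⇒ no(FU)  {2A/0Mu/0Ld/0B | 1r 1w}

reason(slot 7) = FU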